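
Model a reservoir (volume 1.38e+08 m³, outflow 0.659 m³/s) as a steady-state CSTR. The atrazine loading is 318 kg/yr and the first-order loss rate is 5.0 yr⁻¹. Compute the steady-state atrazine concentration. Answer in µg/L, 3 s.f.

Outflow Q = 0.659 m³/s × 3.156e+07 s/yr = 2.08e+07 m³/yr.
Steady-state CSTR mass balance: W = Q·C + k·V·C, so C = W/(Q + kV).
Q + kV = 2.08e+07 + 5.0·1.38e+08 = 7.108e+08 m³/yr.
C = 318/7.108e+08 = 4.474e-07 kg/m³ = 0.0004474 mg/L = 0.4474 µg/L.

0.447 µg/L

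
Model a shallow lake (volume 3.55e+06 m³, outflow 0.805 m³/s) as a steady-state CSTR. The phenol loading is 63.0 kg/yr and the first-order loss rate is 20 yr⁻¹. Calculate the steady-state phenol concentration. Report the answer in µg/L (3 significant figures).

0.654 µg/L

Outflow Q = 0.805 m³/s × 3.156e+07 s/yr = 2.54e+07 m³/yr.
Steady-state CSTR mass balance: W = Q·C + k·V·C, so C = W/(Q + kV).
Q + kV = 2.54e+07 + 20·3.55e+06 = 9.64e+07 m³/yr.
C = 63.0/9.64e+07 = 6.535e-07 kg/m³ = 0.0006535 mg/L = 0.6535 µg/L.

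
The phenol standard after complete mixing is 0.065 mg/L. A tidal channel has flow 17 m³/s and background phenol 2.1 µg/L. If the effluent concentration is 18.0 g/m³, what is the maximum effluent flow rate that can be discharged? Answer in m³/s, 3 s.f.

2.1 µg/L = 0.0021 mg/L.
Mass balance at complete mixing: C_std·(Q_w + Q_r) = Q_w·C_e + Q_r·C_b.
Rearranging, Q_w = Q_r·(C_std − C_b)/(C_e − C_std) = 17·(0.065 − 0.0021) / (18 − 0.065) = 0.05962 m³/s.

0.0596 m³/s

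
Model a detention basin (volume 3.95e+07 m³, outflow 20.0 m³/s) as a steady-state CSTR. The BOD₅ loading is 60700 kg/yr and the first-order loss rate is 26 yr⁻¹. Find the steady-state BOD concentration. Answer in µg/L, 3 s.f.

Outflow Q = 20.0 m³/s × 3.156e+07 s/yr = 6.312e+08 m³/yr.
Steady-state CSTR mass balance: W = Q·C + k·V·C, so C = W/(Q + kV).
Q + kV = 6.312e+08 + 26·3.95e+07 = 1.658e+09 m³/yr.
C = 60700/1.658e+09 = 3.661e-05 kg/m³ = 0.03661 mg/L = 36.61 µg/L.

36.6 µg/L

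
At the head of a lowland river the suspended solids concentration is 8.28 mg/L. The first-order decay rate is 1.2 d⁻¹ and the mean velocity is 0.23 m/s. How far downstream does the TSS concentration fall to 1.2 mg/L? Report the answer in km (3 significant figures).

32.0 km

From C = C₀·e^(−kt), t = ln(C₀/C)/k = ln(8.28/1.2)/1.2 = 1.932/1.2 = 1.61 d.
Distance = v·t = 0.23 m/s × 1.391e+05 s = 3.199e+04 m = 31.99 km.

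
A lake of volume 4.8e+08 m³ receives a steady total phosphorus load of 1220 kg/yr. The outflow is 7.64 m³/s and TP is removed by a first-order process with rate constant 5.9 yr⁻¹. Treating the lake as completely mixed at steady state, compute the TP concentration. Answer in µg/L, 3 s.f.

Outflow Q = 7.64 m³/s × 3.156e+07 s/yr = 2.411e+08 m³/yr.
Steady-state CSTR mass balance: W = Q·C + k·V·C, so C = W/(Q + kV).
Q + kV = 2.411e+08 + 5.9·4.8e+08 = 3.073e+09 m³/yr.
C = 1220/3.073e+09 = 3.97e-07 kg/m³ = 0.000397 mg/L = 0.397 µg/L.

0.397 µg/L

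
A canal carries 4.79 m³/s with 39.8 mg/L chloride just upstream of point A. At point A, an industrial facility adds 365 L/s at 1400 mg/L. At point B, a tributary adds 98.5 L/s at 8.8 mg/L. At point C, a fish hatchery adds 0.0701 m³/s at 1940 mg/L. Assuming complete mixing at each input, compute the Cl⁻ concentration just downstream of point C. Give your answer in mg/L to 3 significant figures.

365 L/s = 0.365 m³/s.
After input A: C = (4.79·39.8 + 0.365·1400) / 5.155 = 136.1 mg/L.
98.5 L/s = 0.0985 m³/s.
After input B: C = (5.155·136.1 + 0.0985·8.8) / 5.253 = 133.7 mg/L.
After input C: C = (5.253·133.7 + 0.0701·1940) / 5.324 = 157.5 mg/L.

158 mg/L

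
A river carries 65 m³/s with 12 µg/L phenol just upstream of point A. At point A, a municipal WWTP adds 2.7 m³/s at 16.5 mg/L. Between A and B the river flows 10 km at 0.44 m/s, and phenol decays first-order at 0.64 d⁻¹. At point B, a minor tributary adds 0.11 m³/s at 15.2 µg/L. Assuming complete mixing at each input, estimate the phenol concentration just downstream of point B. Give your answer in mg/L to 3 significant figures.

12 µg/L = 0.012 mg/L.
After input A: C = (65·0.012 + 2.7·16.5) / 67.7 = 0.6696 mg/L.
Over the 10 km reach to input B (t = 2.273e+04 s = 0.263 d), decay gives C = 0.6696·exp(−0.64·0.263) = 0.5658 mg/L.
15.2 µg/L = 0.0152 mg/L.
After input B: C = (67.7·0.5658 + 0.11·0.0152) / 67.81 = 0.5649 mg/L.

0.565 mg/L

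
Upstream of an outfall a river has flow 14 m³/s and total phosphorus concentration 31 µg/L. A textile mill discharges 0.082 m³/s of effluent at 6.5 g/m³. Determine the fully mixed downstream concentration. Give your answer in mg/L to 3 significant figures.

0.0687 mg/L

31 µg/L = 0.031 mg/L.
Flow-weighted mixing gives C = (0.082·6.5 + 14·0.031) / (0.082 + 14) = 0.967/14.08 = 0.06867 mg/L.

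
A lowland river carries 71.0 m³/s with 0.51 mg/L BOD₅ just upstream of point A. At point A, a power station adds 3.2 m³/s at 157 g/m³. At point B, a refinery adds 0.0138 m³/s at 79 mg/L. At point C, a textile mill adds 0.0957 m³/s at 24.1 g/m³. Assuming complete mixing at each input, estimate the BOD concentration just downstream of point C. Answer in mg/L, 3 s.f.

7.29 mg/L

After input A: C = (71·0.51 + 3.2·157) / 74.2 = 7.259 mg/L.
After input B: C = (74.2·7.259 + 0.0138·79) / 74.21 = 7.272 mg/L.
After input C: C = (74.21·7.272 + 0.0957·24.1) / 74.31 = 7.294 mg/L.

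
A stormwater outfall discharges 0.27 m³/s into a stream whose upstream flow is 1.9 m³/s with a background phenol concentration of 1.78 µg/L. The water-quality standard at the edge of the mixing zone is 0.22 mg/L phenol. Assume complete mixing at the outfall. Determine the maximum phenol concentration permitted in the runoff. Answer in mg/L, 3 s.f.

1.76 mg/L

1.78 µg/L = 0.00178 mg/L.
Mass balance: 0.22·2.17 = 0.27·Cₑ + 1.9·0.00178.
Cₑ = (0.4774 − 0.003382) / 0.27 = 1.756 mg/L.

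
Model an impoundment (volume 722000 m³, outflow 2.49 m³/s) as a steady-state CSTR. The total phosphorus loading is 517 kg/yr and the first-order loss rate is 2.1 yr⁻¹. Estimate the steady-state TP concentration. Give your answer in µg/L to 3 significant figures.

6.45 µg/L

Outflow Q = 2.49 m³/s × 3.156e+07 s/yr = 7.858e+07 m³/yr.
Steady-state CSTR mass balance: W = Q·C + k·V·C, so C = W/(Q + kV).
Q + kV = 7.858e+07 + 2.1·722000 = 8.009e+07 m³/yr.
C = 517/8.009e+07 = 6.455e-06 kg/m³ = 0.006455 mg/L = 6.455 µg/L.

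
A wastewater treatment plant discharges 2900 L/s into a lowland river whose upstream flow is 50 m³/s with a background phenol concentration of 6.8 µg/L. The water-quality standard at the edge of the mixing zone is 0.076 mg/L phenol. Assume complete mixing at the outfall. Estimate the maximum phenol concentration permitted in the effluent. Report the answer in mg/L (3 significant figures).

1.27 mg/L

2900 L/s = 2.9 m³/s.
6.8 µg/L = 0.0068 mg/L.
Mass balance: 0.076·52.9 = 2.9·Cₑ + 50·0.0068.
Cₑ = (4.02 − 0.34) / 2.9 = 1.269 mg/L.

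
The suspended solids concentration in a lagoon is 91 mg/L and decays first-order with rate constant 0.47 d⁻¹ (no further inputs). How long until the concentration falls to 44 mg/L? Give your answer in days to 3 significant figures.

1.55 d

t = ln(C₀/C)/k = ln(91/44)/0.47 = 0.7267/0.47 = 1.546 d.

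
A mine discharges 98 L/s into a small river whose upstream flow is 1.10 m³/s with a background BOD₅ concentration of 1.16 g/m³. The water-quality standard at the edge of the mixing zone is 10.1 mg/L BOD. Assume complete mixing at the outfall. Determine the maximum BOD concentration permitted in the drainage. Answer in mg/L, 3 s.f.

98 L/s = 0.098 m³/s.
Mass balance: 10.1·1.198 = 0.098·Cₑ + 1.1·1.16.
Cₑ = (12.1 − 1.276) / 0.098 = 110.4 mg/L.

110 mg/L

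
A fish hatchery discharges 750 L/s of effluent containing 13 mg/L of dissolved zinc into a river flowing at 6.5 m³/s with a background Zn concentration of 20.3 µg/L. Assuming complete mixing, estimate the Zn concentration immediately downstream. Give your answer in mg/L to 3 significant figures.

750 L/s = 0.75 m³/s.
20.3 µg/L = 0.0203 mg/L.
Flow-weighted mixing gives C = (0.75·13 + 6.5·0.0203) / (0.75 + 6.5) = 9.882/7.25 = 1.363 mg/L.

1.36 mg/L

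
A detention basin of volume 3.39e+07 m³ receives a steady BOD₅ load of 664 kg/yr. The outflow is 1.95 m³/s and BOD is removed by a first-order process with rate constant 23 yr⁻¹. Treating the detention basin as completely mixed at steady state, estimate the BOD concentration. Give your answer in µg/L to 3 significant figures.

0.789 µg/L

Outflow Q = 1.95 m³/s × 3.156e+07 s/yr = 6.154e+07 m³/yr.
Steady-state CSTR mass balance: W = Q·C + k·V·C, so C = W/(Q + kV).
Q + kV = 6.154e+07 + 23·3.39e+07 = 8.412e+08 m³/yr.
C = 664/8.412e+08 = 7.893e-07 kg/m³ = 0.0007893 mg/L = 0.7893 µg/L.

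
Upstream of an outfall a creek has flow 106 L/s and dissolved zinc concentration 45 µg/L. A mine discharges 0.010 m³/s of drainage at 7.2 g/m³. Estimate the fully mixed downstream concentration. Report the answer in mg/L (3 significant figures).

106 L/s = 0.106 m³/s.
45 µg/L = 0.045 mg/L.
Flow-weighted mixing gives C = (0.01·7.2 + 0.106·0.045) / (0.01 + 0.106) = 0.07677/0.116 = 0.6618 mg/L.

0.662 mg/L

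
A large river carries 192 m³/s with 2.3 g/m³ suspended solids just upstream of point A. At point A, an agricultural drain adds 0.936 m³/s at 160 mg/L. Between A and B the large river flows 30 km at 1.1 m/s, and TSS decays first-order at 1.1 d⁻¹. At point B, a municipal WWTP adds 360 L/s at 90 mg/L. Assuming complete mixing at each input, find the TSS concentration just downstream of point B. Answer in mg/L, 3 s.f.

After input A: C = (192·2.3 + 0.936·160) / 192.9 = 3.065 mg/L.
Over the 30 km reach to input B (t = 2.727e+04 s = 0.3157 d), decay gives C = 3.065·exp(−1.1·0.3157) = 2.166 mg/L.
360 L/s = 0.36 m³/s.
After input B: C = (192.9·2.166 + 0.36·90) / 193.3 = 2.33 mg/L.

2.33 mg/L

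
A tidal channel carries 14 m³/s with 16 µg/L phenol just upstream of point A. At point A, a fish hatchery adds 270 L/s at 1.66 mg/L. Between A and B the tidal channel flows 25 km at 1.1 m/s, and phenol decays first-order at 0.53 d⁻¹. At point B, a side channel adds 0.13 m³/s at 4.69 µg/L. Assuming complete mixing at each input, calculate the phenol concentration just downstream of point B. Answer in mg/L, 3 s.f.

16 µg/L = 0.016 mg/L.
270 L/s = 0.27 m³/s.
After input A: C = (14·0.016 + 0.27·1.66) / 14.27 = 0.04711 mg/L.
Over the 25 km reach to input B (t = 2.273e+04 s = 0.263 d), decay gives C = 0.04711·exp(−0.53·0.263) = 0.04098 mg/L.
4.69 µg/L = 0.00469 mg/L.
After input B: C = (14.27·0.04098 + 0.13·0.00469) / 14.4 = 0.04065 mg/L.

0.0406 mg/L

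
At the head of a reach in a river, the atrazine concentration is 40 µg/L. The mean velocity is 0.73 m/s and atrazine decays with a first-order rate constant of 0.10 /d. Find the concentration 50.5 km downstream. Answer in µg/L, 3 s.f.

36.9 µg/L

Travel time t = 50.5 km / 0.73 m/s = 5.05e+04/0.73 = 6.918e+04 s = 0.8007 d.
First-order decay: C = 40·exp(−0.10·0.8007) = 40·0.9231 = 36.92 µg/L.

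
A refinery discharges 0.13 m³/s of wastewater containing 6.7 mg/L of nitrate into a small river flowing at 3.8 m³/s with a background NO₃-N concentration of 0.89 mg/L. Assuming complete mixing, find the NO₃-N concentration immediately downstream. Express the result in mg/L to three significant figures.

1.08 mg/L

Flow-weighted mixing gives C = (0.13·6.7 + 3.8·0.89) / (0.13 + 3.8) = 4.253/3.93 = 1.082 mg/L.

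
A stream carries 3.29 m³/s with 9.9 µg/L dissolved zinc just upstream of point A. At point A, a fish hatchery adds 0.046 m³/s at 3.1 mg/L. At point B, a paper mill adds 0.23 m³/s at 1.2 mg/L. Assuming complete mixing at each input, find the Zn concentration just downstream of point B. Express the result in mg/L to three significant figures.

9.9 µg/L = 0.0099 mg/L.
After input A: C = (3.29·0.0099 + 0.046·3.1) / 3.336 = 0.05251 mg/L.
After input B: C = (3.336·0.05251 + 0.23·1.2) / 3.566 = 0.1265 mg/L.

0.127 mg/L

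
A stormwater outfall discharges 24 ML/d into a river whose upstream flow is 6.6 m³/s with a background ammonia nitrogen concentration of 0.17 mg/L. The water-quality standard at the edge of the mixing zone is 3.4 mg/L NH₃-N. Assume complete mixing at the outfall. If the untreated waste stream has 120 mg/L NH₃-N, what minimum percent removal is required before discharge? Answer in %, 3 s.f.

24 ML/d = 0.2778 m³/s.
Mass balance: 3.4·6.878 = 0.2778·Cₑ + 6.6·0.17.
Cₑ = (23.38 − 1.122) / 0.2778 = 80.14 mg/L.
Required removal = 1 − 80.14/120 = 33.21 %.

33.2 %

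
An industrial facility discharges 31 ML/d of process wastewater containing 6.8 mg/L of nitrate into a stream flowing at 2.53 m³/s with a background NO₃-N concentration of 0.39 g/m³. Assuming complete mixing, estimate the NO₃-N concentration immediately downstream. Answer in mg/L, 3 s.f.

1.19 mg/L

31 ML/d = 0.3588 m³/s.
Flow-weighted mixing gives C = (0.3588·6.8 + 2.53·0.39) / (0.3588 + 2.53) = 3.427/2.889 = 1.186 mg/L.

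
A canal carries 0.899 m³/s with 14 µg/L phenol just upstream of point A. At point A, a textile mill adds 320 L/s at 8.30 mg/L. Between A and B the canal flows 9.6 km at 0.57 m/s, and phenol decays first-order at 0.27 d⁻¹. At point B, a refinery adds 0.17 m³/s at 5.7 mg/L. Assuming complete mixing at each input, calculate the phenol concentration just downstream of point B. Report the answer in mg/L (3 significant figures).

14 µg/L = 0.014 mg/L.
320 L/s = 0.32 m³/s.
After input A: C = (0.899·0.014 + 0.32·8.3) / 1.219 = 2.189 mg/L.
Over the 9.6 km reach to input B (t = 1.684e+04 s = 0.1949 d), decay gives C = 2.189·exp(−0.27·0.1949) = 2.077 mg/L.
After input B: C = (1.219·2.077 + 0.17·5.7) / 1.389 = 2.52 mg/L.

2.52 mg/L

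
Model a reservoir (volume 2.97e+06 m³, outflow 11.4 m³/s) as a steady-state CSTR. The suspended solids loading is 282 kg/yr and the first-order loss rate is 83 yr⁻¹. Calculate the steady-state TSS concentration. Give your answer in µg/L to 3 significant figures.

0.465 µg/L

Outflow Q = 11.4 m³/s × 3.156e+07 s/yr = 3.598e+08 m³/yr.
Steady-state CSTR mass balance: W = Q·C + k·V·C, so C = W/(Q + kV).
Q + kV = 3.598e+08 + 83·2.97e+06 = 6.063e+08 m³/yr.
C = 282/6.063e+08 = 4.651e-07 kg/m³ = 0.0004651 mg/L = 0.4651 µg/L.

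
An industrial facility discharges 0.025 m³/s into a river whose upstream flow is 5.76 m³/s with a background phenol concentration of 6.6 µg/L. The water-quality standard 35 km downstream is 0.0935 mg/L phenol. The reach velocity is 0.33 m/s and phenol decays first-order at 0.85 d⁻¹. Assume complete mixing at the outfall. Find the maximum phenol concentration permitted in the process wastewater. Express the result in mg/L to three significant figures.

6.6 µg/L = 0.0066 mg/L.
Travel time to the compliance point: t = 3.5e+04/0.33 = 1.061e+05 s = 1.228 d; decay factor exp(−0.85·1.228) = 0.3522.
So the concentration just after mixing may be at most 0.0935/0.3522 = 0.2654 mg/L.
Mass balance: 0.2654·5.785 = 0.025·Cₑ + 5.76·0.0066.
Cₑ = (1.536 − 0.03802) / 0.025 = 59.9 mg/L.

59.9 mg/L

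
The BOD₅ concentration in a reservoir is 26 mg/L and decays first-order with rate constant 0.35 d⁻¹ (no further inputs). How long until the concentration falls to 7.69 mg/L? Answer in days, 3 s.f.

3.48 d

t = ln(C₀/C)/k = ln(26/7.69)/0.35 = 1.218/0.35 = 3.481 d.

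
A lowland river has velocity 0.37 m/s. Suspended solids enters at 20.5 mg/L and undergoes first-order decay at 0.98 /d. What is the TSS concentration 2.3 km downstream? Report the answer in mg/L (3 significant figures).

Travel time t = 2.3 km / 0.37 m/s = 2300/0.37 = 6216 s = 0.07195 d.
First-order decay: C = 20.5·exp(−0.98·0.07195) = 20.5·0.9319 = 19.1 mg/L.

19.1 mg/L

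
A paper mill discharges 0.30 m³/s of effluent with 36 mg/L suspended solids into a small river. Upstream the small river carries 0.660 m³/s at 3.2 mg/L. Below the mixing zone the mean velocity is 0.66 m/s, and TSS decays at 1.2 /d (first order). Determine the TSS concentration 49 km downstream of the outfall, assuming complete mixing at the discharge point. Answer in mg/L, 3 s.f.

4.80 mg/L

After complete mixing, C₀ = (0.3·36 + 0.66·3.2) / 0.96 = 13.45 mg/L.
Travel time t = 4.9e+04 m / 0.66 m/s = 7.424e+04 s = 0.8593 d.
C = 13.45·exp(−1.2·0.8593) = 13.45·0.3566 = 4.796 mg/L.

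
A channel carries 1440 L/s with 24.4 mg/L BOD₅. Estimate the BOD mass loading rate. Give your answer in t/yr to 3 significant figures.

1110 t/yr

1440 L/s = 1.44 m³/s.
Mass flux = Q·C = 1.44 m³/s × 24.4 g/m³ = 35.14 g/s.
= 35.14 g/s × 31.56 = 1109 t/yr.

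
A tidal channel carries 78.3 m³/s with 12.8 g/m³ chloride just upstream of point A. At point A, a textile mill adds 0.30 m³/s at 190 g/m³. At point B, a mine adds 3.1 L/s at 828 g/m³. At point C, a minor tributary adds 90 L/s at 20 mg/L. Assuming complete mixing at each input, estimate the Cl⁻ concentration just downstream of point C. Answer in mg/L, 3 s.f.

13.5 mg/L

After input A: C = (78.3·12.8 + 0.3·190) / 78.6 = 13.48 mg/L.
3.1 L/s = 0.0031 m³/s.
After input B: C = (78.6·13.48 + 0.0031·828) / 78.6 = 13.51 mg/L.
90 L/s = 0.09 m³/s.
After input C: C = (78.6·13.51 + 0.09·20) / 78.69 = 13.52 mg/L.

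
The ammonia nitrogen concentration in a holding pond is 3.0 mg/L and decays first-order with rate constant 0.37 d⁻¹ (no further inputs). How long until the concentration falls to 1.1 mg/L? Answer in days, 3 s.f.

2.71 d

t = ln(C₀/C)/k = ln(3.0/1.1)/0.37 = 1.003/0.37 = 2.712 d.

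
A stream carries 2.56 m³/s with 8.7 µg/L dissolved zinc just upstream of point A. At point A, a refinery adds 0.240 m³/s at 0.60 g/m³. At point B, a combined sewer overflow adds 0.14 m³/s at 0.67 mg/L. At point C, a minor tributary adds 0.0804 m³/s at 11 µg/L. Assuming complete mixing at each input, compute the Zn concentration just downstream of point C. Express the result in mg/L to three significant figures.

8.7 µg/L = 0.0087 mg/L.
After input A: C = (2.56·0.0087 + 0.24·0.6) / 2.8 = 0.05938 mg/L.
After input B: C = (2.8·0.05938 + 0.14·0.67) / 2.94 = 0.08846 mg/L.
11 µg/L = 0.011 mg/L.
After input C: C = (2.94·0.08846 + 0.0804·0.011) / 3.02 = 0.0864 mg/L.

0.0864 mg/L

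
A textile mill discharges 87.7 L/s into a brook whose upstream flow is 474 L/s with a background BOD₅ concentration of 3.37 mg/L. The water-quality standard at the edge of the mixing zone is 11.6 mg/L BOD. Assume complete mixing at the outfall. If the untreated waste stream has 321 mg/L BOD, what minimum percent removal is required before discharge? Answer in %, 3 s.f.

82.5 %

87.7 L/s = 0.0877 m³/s.
474 L/s = 0.474 m³/s.
Mass balance: 11.6·0.5617 = 0.0877·Cₑ + 0.474·3.37.
Cₑ = (6.516 − 1.597) / 0.0877 = 56.08 mg/L.
Required removal = 1 − 56.08/321 = 82.53 %.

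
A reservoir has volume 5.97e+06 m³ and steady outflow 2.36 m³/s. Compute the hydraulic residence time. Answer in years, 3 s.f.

Q = 2.36 m³/s × 3.156e+07 s/yr = 7.448e+07 m³/yr.
Hydraulic residence time τ = V/Q = 5.97e+06/7.448e+07 = 0.08016 yr.

0.0802 yr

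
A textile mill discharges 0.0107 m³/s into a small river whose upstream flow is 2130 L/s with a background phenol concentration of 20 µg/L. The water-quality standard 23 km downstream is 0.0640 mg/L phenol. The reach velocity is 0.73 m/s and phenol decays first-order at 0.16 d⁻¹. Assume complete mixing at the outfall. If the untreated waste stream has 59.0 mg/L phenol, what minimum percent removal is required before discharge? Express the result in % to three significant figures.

83.7 %

2130 L/s = 2.13 m³/s.
20 µg/L = 0.02 mg/L.
Travel time to the compliance point: t = 2.3e+04/0.73 = 3.151e+04 s = 0.3647 d; decay factor exp(−0.16·0.3647) = 0.9433.
So the concentration just after mixing may be at most 0.064/0.9433 = 0.06785 mg/L.
Mass balance: 0.06785·2.141 = 0.0107·Cₑ + 2.13·0.02.
Cₑ = (0.1452 − 0.0426) / 0.0107 = 9.592 mg/L.
Required removal = 1 − 9.592/59.0 = 83.74 %.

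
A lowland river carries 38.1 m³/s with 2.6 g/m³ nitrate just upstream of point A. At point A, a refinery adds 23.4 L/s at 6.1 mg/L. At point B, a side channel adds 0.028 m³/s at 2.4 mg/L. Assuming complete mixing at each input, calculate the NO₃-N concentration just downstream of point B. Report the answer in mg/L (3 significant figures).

23.4 L/s = 0.0234 m³/s.
After input A: C = (38.1·2.6 + 0.0234·6.1) / 38.12 = 2.602 mg/L.
After input B: C = (38.12·2.602 + 0.028·2.4) / 38.15 = 2.602 mg/L.

2.60 mg/L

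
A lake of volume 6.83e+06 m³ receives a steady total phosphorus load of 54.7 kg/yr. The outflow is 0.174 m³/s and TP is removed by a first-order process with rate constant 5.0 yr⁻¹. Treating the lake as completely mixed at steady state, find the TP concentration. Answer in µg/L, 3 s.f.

Outflow Q = 0.174 m³/s × 3.156e+07 s/yr = 5.491e+06 m³/yr.
Steady-state CSTR mass balance: W = Q·C + k·V·C, so C = W/(Q + kV).
Q + kV = 5.491e+06 + 5.0·6.83e+06 = 3.964e+07 m³/yr.
C = 54.7/3.964e+07 = 1.38e-06 kg/m³ = 0.00138 mg/L = 1.38 µg/L.

1.38 µg/L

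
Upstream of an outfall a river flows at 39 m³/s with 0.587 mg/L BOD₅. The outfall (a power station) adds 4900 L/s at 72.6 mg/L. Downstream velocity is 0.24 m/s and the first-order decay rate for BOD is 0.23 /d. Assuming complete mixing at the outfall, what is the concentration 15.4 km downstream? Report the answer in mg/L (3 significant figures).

4900 L/s = 4.9 m³/s.
After complete mixing, C₀ = (4.9·72.6 + 39·0.587) / 43.9 = 8.625 mg/L.
Travel time t = 1.54e+04 m / 0.24 m/s = 6.417e+04 s = 0.7427 d.
C = 8.625·exp(−0.23·0.7427) = 8.625·0.843 = 7.271 mg/L.

7.27 mg/L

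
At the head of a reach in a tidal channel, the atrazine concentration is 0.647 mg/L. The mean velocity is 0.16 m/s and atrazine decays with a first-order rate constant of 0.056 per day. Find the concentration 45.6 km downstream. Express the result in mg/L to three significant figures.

0.538 mg/L

Travel time t = 45.6 km / 0.16 m/s = 4.56e+04/0.16 = 2.85e+05 s = 3.299 d.
First-order decay: C = 0.647·exp(−0.056·3.299) = 0.647·0.8313 = 0.5379 mg/L.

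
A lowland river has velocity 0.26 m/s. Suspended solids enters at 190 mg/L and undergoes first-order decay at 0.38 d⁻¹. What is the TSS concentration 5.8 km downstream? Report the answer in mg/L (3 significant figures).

172 mg/L

Travel time t = 5.8 km / 0.26 m/s = 5800/0.26 = 2.231e+04 s = 0.2582 d.
First-order decay: C = 190·exp(−0.38·0.2582) = 190·0.9065 = 172.2 mg/L.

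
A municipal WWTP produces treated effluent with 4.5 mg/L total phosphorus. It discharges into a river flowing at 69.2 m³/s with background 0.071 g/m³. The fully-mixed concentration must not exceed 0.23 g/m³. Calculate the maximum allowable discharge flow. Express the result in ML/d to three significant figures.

223 ML/d

Mass balance at complete mixing: C_std·(Q_w + Q_r) = Q_w·C_e + Q_r·C_b.
Rearranging, Q_w = Q_r·(C_std − C_b)/(C_e − C_std) = 69.2·(0.23 − 0.071) / (4.5 − 0.23) = 2.577 m³/s.
= 222.6 ML/d.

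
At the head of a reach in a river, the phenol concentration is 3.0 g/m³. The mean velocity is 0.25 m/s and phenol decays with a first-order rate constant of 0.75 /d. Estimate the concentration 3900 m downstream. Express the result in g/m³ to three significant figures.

2.62 g/m³

Travel time t = 3900 m / 0.25 m/s = 3900/0.25 = 1.56e+04 s = 0.1806 d.
First-order decay: C = 3.0·exp(−0.75·0.1806) = 3.0·0.8734 = 2.62 g/m³.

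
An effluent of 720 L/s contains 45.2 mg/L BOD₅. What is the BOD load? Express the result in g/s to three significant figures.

720 L/s = 0.72 m³/s.
Mass flux = Q·C = 0.72 m³/s × 45.2 g/m³ = 32.54 g/s.

32.5 g/s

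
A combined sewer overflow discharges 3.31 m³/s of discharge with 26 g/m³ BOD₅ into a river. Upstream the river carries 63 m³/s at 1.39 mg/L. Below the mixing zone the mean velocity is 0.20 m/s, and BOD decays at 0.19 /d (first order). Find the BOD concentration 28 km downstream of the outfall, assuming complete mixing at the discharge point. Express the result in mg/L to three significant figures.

1.92 mg/L

After complete mixing, C₀ = (3.31·26 + 63·1.39) / 66.31 = 2.618 mg/L.
Travel time t = 2.8e+04 m / 0.20 m/s = 1.4e+05 s = 1.62 d.
C = 2.618·exp(−0.19·1.62) = 2.618·0.735 = 1.925 mg/L.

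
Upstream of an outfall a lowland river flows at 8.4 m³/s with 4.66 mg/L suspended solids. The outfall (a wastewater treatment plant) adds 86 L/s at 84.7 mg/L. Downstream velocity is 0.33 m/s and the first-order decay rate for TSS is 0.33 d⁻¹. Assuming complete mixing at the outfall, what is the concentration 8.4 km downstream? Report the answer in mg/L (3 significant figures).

4.96 mg/L

86 L/s = 0.086 m³/s.
After complete mixing, C₀ = (0.086·84.7 + 8.4·4.66) / 8.486 = 5.471 mg/L.
Travel time t = 8400 m / 0.33 m/s = 2.545e+04 s = 0.2946 d.
C = 5.471·exp(−0.33·0.2946) = 5.471·0.9074 = 4.964 mg/L.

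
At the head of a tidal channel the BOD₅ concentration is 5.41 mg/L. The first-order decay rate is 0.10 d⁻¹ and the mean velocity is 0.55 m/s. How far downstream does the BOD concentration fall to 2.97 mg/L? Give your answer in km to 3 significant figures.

285 km

From C = C₀·e^(−kt), t = ln(C₀/C)/k = ln(5.41/2.97)/0.10 = 0.5997/0.10 = 5.997 d.
Distance = v·t = 0.55 m/s × 5.181e+05 s = 2.85e+05 m = 285 km.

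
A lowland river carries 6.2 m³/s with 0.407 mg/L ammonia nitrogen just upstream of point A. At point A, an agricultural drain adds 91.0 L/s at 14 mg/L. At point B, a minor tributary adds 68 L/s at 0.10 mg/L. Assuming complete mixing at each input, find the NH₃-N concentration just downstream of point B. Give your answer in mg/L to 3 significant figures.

91.0 L/s = 0.091 m³/s.
After input A: C = (6.2·0.407 + 0.091·14) / 6.291 = 0.6036 mg/L.
68 L/s = 0.068 m³/s.
After input B: C = (6.291·0.6036 + 0.068·0.1) / 6.359 = 0.5982 mg/L.

0.598 mg/L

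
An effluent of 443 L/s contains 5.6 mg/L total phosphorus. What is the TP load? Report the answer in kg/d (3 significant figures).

214 kg/d

443 L/s = 0.443 m³/s.
Mass flux = Q·C = 0.443 m³/s × 5.6 g/m³ = 2.481 g/s.
= 2.481 g/s × 86.4 = 214.3 kg/d.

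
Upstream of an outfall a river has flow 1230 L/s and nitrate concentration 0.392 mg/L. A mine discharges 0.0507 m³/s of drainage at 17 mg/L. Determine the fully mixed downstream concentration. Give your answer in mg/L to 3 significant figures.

1230 L/s = 1.23 m³/s.
Flow-weighted mixing gives C = (0.0507·17 + 1.23·0.392) / (0.0507 + 1.23) = 1.344/1.281 = 1.049 mg/L.

1.05 mg/L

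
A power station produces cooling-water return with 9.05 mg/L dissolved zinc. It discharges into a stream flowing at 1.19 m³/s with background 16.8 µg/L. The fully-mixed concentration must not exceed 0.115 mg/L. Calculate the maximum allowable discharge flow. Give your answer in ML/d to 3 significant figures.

16.8 µg/L = 0.0168 mg/L.
Mass balance at complete mixing: C_std·(Q_w + Q_r) = Q_w·C_e + Q_r·C_b.
Rearranging, Q_w = Q_r·(C_std − C_b)/(C_e − C_std) = 1.19·(0.115 − 0.0168) / (9.05 − 0.115) = 0.01308 m³/s.
= 1.13 ML/d.

1.13 ML/d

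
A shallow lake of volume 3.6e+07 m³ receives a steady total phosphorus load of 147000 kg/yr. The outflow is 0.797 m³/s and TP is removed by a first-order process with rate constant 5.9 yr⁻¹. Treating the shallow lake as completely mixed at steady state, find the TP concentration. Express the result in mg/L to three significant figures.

0.619 mg/L

Outflow Q = 0.797 m³/s × 3.156e+07 s/yr = 2.515e+07 m³/yr.
Steady-state CSTR mass balance: W = Q·C + k·V·C, so C = W/(Q + kV).
Q + kV = 2.515e+07 + 5.9·3.6e+07 = 2.376e+08 m³/yr.
C = 147000/2.376e+08 = 0.0006188 kg/m³ = 0.6188 mg/L.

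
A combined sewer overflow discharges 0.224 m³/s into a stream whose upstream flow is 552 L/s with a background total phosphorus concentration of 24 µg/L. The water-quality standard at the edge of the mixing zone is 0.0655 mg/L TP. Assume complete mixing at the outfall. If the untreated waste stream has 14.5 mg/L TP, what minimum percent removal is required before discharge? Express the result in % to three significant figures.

552 L/s = 0.552 m³/s.
24 µg/L = 0.024 mg/L.
Mass balance: 0.0655·0.776 = 0.224·Cₑ + 0.552·0.024.
Cₑ = (0.05083 − 0.01325) / 0.224 = 0.1678 mg/L.
Required removal = 1 − 0.1678/14.5 = 98.84 %.

98.8 %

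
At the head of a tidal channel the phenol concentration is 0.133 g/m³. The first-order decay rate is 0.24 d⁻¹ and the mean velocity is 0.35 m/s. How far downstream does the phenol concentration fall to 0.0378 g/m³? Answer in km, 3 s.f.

159 km

From C = C₀·e^(−kt), t = ln(C₀/C)/k = ln(0.133/0.0378)/0.24 = 1.258/0.24 = 5.242 d.
Distance = v·t = 0.35 m/s × 4.529e+05 s = 1.585e+05 m = 158.5 km.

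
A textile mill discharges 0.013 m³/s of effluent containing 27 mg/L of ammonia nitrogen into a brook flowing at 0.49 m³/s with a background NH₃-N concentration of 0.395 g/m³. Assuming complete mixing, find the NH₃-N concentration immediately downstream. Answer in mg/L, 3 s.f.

Flow-weighted mixing gives C = (0.013·27 + 0.49·0.395) / (0.013 + 0.49) = 0.5445/0.503 = 1.083 mg/L.

1.08 mg/L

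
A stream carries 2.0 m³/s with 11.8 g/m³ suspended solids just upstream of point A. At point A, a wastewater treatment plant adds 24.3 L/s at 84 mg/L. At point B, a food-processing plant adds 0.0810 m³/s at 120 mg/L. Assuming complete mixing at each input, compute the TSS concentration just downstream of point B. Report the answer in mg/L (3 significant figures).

16.8 mg/L

24.3 L/s = 0.0243 m³/s.
After input A: C = (2·11.8 + 0.0243·84) / 2.024 = 12.67 mg/L.
After input B: C = (2.024·12.67 + 0.081·120) / 2.105 = 16.8 mg/L.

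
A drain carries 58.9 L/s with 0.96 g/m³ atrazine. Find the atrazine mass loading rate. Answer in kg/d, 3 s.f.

58.9 L/s = 0.0589 m³/s.
Mass flux = Q·C = 0.0589 m³/s × 0.96 g/m³ = 0.05654 g/s.
= 0.05654 g/s × 86.4 = 4.885 kg/d.

4.89 kg/d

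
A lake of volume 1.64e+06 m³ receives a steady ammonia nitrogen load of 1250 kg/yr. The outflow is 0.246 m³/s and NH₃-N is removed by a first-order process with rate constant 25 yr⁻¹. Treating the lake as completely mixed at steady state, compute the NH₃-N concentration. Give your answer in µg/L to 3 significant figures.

25.6 µg/L

Outflow Q = 0.246 m³/s × 3.156e+07 s/yr = 7.763e+06 m³/yr.
Steady-state CSTR mass balance: W = Q·C + k·V·C, so C = W/(Q + kV).
Q + kV = 7.763e+06 + 25·1.64e+06 = 4.876e+07 m³/yr.
C = 1250/4.876e+07 = 2.563e-05 kg/m³ = 0.02563 mg/L = 25.63 µg/L.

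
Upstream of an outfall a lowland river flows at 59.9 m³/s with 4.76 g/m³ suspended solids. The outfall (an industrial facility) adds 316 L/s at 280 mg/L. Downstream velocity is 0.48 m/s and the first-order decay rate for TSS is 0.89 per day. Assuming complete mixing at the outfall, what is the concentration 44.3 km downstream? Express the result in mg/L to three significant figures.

2.40 mg/L

316 L/s = 0.316 m³/s.
After complete mixing, C₀ = (0.316·280 + 59.9·4.76) / 60.22 = 6.204 mg/L.
Travel time t = 4.43e+04 m / 0.48 m/s = 9.229e+04 s = 1.068 d.
C = 6.204·exp(−0.89·1.068) = 6.204·0.3865 = 2.398 mg/L.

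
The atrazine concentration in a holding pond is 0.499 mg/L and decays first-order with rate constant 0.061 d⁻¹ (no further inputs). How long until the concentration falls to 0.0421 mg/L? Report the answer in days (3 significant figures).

t = ln(C₀/C)/k = ln(0.499/0.0421)/0.061 = 2.473/0.061 = 40.53 d.

40.5 d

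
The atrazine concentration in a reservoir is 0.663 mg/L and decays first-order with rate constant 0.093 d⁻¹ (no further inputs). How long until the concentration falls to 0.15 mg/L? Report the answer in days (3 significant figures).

16.0 d

t = ln(C₀/C)/k = ln(0.663/0.15)/0.093 = 1.486/0.093 = 15.98 d.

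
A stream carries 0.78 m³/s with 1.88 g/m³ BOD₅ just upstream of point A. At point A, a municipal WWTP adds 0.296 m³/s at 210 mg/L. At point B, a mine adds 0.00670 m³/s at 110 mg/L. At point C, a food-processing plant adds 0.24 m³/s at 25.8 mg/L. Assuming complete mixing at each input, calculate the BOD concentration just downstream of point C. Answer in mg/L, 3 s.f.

After input A: C = (0.78·1.88 + 0.296·210) / 1.076 = 59.13 mg/L.
After input B: C = (1.076·59.13 + 0.0067·110) / 1.083 = 59.45 mg/L.
After input C: C = (1.083·59.45 + 0.24·25.8) / 1.323 = 53.34 mg/L.

53.3 mg/L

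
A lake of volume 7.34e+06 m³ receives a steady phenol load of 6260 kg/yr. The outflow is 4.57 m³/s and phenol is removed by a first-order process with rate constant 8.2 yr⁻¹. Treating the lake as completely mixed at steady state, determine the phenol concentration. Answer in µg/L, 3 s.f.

30.6 µg/L

Outflow Q = 4.57 m³/s × 3.156e+07 s/yr = 1.442e+08 m³/yr.
Steady-state CSTR mass balance: W = Q·C + k·V·C, so C = W/(Q + kV).
Q + kV = 1.442e+08 + 8.2·7.34e+06 = 2.044e+08 m³/yr.
C = 6260/2.044e+08 = 3.063e-05 kg/m³ = 0.03063 mg/L = 30.63 µg/L.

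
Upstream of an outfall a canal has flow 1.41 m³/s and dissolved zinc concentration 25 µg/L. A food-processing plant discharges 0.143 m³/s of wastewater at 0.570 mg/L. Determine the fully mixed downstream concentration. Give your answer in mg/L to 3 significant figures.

25 µg/L = 0.025 mg/L.
Flow-weighted mixing gives C = (0.143·0.57 + 1.41·0.025) / (0.143 + 1.41) = 0.1168/1.553 = 0.07518 mg/L.

0.0752 mg/L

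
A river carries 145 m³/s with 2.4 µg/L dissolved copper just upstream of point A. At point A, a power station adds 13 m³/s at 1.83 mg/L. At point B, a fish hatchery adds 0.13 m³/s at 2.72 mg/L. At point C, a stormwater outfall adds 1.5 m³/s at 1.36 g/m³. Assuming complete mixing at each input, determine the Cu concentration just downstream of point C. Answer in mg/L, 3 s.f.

0.166 mg/L

2.4 µg/L = 0.0024 mg/L.
After input A: C = (145·0.0024 + 13·1.83) / 158 = 0.1528 mg/L.
After input B: C = (158·0.1528 + 0.13·2.72) / 158.1 = 0.1549 mg/L.
After input C: C = (158.1·0.1549 + 1.5·1.36) / 159.6 = 0.1662 mg/L.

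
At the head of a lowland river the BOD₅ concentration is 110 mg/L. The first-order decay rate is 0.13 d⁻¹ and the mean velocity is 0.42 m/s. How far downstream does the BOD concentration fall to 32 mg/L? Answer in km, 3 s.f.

From C = C₀·e^(−kt), t = ln(C₀/C)/k = ln(110/32)/0.13 = 1.235/0.13 = 9.498 d.
Distance = v·t = 0.42 m/s × 8.206e+05 s = 3.447e+05 m = 344.7 km.

345 km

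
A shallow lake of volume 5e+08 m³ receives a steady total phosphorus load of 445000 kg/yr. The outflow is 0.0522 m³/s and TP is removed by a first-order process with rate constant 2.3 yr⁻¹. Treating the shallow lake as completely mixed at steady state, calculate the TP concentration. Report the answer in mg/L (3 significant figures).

Outflow Q = 0.0522 m³/s × 3.156e+07 s/yr = 1.647e+06 m³/yr.
Steady-state CSTR mass balance: W = Q·C + k·V·C, so C = W/(Q + kV).
Q + kV = 1.647e+06 + 2.3·5e+08 = 1.152e+09 m³/yr.
C = 445000/1.152e+09 = 0.0003864 kg/m³ = 0.3864 mg/L.

0.386 mg/L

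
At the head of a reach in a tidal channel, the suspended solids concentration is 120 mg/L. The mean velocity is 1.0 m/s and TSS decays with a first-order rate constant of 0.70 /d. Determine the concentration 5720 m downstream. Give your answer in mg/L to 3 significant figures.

Travel time t = 5720 m / 1.0 m/s = 5720/1.0 = 5720 s = 0.0662 d.
First-order decay: C = 120·exp(−0.70·0.0662) = 120·0.9547 = 114.6 mg/L.

115 mg/L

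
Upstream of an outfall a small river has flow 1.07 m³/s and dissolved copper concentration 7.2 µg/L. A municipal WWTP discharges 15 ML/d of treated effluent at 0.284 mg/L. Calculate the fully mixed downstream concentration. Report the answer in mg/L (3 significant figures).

0.0458 mg/L

15 ML/d = 0.1736 m³/s.
7.2 µg/L = 0.0072 mg/L.
Flow-weighted mixing gives C = (0.1736·0.284 + 1.07·0.0072) / (0.1736 + 1.07) = 0.05701/1.244 = 0.04584 mg/L.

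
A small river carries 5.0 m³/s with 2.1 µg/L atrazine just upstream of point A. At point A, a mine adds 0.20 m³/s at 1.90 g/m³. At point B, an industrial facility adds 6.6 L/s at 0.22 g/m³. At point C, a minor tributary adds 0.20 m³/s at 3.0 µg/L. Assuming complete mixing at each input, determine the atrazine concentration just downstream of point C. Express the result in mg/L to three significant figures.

2.1 µg/L = 0.0021 mg/L.
After input A: C = (5·0.0021 + 0.2·1.9) / 5.2 = 0.0751 mg/L.
6.6 L/s = 0.0066 m³/s.
After input B: C = (5.2·0.0751 + 0.0066·0.22) / 5.207 = 0.07528 mg/L.
3.0 µg/L = 0.003 mg/L.
After input C: C = (5.207·0.07528 + 0.2·0.003) / 5.407 = 0.07261 mg/L.

0.0726 mg/L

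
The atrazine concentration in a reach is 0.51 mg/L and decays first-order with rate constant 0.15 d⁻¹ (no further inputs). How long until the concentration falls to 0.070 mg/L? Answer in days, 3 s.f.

13.2 d

t = ln(C₀/C)/k = ln(0.51/0.070)/0.15 = 1.986/0.15 = 13.24 d.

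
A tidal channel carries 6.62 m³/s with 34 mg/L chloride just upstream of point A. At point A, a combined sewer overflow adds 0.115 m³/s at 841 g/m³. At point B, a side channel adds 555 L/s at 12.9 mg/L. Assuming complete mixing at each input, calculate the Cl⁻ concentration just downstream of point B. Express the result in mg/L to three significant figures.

After input A: C = (6.62·34 + 0.115·841) / 6.735 = 47.78 mg/L.
555 L/s = 0.555 m³/s.
After input B: C = (6.735·47.78 + 0.555·12.9) / 7.29 = 45.12 mg/L.

45.1 mg/L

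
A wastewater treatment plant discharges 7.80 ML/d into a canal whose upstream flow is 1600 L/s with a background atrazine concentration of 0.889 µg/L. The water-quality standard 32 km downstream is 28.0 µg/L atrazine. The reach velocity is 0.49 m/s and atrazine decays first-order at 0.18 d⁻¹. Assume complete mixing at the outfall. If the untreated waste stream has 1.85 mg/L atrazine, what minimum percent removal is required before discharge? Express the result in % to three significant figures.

7.80 ML/d = 0.09028 m³/s.
1600 L/s = 1.6 m³/s.
0.889 µg/L = 0.000889 mg/L.
28.0 µg/L = 0.028 mg/L.
Travel time to the compliance point: t = 3.2e+04/0.49 = 6.531e+04 s = 0.7559 d; decay factor exp(−0.18·0.7559) = 0.8728.
So the concentration just after mixing may be at most 0.028/0.8728 = 0.03208 mg/L.
Mass balance: 0.03208·1.69 = 0.09028·Cₑ + 1.6·0.000889.
Cₑ = (0.05423 − 0.001422) / 0.09028 = 0.5849 mg/L.
Required removal = 1 − 0.5849/1.85 = 68.38 %.

68.4 %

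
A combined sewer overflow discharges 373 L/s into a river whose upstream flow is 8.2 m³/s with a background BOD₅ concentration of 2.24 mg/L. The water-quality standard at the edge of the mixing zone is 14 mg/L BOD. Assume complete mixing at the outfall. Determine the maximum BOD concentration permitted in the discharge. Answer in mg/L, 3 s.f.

273 mg/L

373 L/s = 0.373 m³/s.
Mass balance: 14·8.573 = 0.373·Cₑ + 8.2·2.24.
Cₑ = (120 − 18.37) / 0.373 = 272.5 mg/L.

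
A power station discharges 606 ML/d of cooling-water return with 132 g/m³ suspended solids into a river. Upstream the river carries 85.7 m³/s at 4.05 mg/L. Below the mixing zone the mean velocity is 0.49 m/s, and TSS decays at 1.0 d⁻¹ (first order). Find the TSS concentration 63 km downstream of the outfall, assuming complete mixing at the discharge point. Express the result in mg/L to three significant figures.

3.10 mg/L

606 ML/d = 7.014 m³/s.
After complete mixing, C₀ = (7.014·132 + 85.7·4.05) / 92.71 = 13.73 mg/L.
Travel time t = 6.3e+04 m / 0.49 m/s = 1.286e+05 s = 1.488 d.
C = 13.73·exp(−1.0·1.488) = 13.73·0.2258 = 3.1 mg/L.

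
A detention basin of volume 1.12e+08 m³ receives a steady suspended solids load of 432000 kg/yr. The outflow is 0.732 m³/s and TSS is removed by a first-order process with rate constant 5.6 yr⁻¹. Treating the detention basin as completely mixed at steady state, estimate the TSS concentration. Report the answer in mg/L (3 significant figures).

Outflow Q = 0.732 m³/s × 3.156e+07 s/yr = 2.31e+07 m³/yr.
Steady-state CSTR mass balance: W = Q·C + k·V·C, so C = W/(Q + kV).
Q + kV = 2.31e+07 + 5.6·1.12e+08 = 6.503e+08 m³/yr.
C = 432000/6.503e+08 = 0.0006643 kg/m³ = 0.6643 mg/L.

0.664 mg/L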